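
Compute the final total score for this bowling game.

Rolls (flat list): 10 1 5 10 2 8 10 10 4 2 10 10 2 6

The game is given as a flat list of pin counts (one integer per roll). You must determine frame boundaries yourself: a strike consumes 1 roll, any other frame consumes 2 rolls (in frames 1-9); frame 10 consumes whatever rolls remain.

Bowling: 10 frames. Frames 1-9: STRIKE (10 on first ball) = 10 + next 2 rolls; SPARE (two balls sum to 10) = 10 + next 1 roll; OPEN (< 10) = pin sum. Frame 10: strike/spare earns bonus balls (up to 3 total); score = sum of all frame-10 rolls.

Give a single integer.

Answer: 156

Derivation:
Frame 1: STRIKE. 10 + next two rolls (1+5) = 16. Cumulative: 16
Frame 2: OPEN (1+5=6). Cumulative: 22
Frame 3: STRIKE. 10 + next two rolls (2+8) = 20. Cumulative: 42
Frame 4: SPARE (2+8=10). 10 + next roll (10) = 20. Cumulative: 62
Frame 5: STRIKE. 10 + next two rolls (10+4) = 24. Cumulative: 86
Frame 6: STRIKE. 10 + next two rolls (4+2) = 16. Cumulative: 102
Frame 7: OPEN (4+2=6). Cumulative: 108
Frame 8: STRIKE. 10 + next two rolls (10+2) = 22. Cumulative: 130
Frame 9: STRIKE. 10 + next two rolls (2+6) = 18. Cumulative: 148
Frame 10: OPEN. Sum of all frame-10 rolls (2+6) = 8. Cumulative: 156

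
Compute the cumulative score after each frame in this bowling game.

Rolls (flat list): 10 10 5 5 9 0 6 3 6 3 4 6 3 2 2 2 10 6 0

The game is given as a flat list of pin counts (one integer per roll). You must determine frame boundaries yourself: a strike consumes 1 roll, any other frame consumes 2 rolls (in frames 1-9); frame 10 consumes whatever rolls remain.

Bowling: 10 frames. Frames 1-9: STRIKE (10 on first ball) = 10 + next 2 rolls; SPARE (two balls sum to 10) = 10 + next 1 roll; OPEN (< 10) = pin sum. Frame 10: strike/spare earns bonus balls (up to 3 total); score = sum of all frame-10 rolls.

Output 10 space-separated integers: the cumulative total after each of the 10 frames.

Frame 1: STRIKE. 10 + next two rolls (10+5) = 25. Cumulative: 25
Frame 2: STRIKE. 10 + next two rolls (5+5) = 20. Cumulative: 45
Frame 3: SPARE (5+5=10). 10 + next roll (9) = 19. Cumulative: 64
Frame 4: OPEN (9+0=9). Cumulative: 73
Frame 5: OPEN (6+3=9). Cumulative: 82
Frame 6: OPEN (6+3=9). Cumulative: 91
Frame 7: SPARE (4+6=10). 10 + next roll (3) = 13. Cumulative: 104
Frame 8: OPEN (3+2=5). Cumulative: 109
Frame 9: OPEN (2+2=4). Cumulative: 113
Frame 10: STRIKE. Sum of all frame-10 rolls (10+6+0) = 16. Cumulative: 129

Answer: 25 45 64 73 82 91 104 109 113 129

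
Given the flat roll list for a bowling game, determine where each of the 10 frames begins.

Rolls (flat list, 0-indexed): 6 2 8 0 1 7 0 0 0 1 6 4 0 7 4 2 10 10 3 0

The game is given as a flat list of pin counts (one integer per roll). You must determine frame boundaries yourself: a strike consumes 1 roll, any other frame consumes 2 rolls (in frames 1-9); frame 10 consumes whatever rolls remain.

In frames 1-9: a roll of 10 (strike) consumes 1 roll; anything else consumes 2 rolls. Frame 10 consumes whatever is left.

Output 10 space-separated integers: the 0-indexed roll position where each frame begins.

Answer: 0 2 4 6 8 10 12 14 16 17

Derivation:
Frame 1 starts at roll index 0: rolls=6,2 (sum=8), consumes 2 rolls
Frame 2 starts at roll index 2: rolls=8,0 (sum=8), consumes 2 rolls
Frame 3 starts at roll index 4: rolls=1,7 (sum=8), consumes 2 rolls
Frame 4 starts at roll index 6: rolls=0,0 (sum=0), consumes 2 rolls
Frame 5 starts at roll index 8: rolls=0,1 (sum=1), consumes 2 rolls
Frame 6 starts at roll index 10: rolls=6,4 (sum=10), consumes 2 rolls
Frame 7 starts at roll index 12: rolls=0,7 (sum=7), consumes 2 rolls
Frame 8 starts at roll index 14: rolls=4,2 (sum=6), consumes 2 rolls
Frame 9 starts at roll index 16: roll=10 (strike), consumes 1 roll
Frame 10 starts at roll index 17: 3 remaining rolls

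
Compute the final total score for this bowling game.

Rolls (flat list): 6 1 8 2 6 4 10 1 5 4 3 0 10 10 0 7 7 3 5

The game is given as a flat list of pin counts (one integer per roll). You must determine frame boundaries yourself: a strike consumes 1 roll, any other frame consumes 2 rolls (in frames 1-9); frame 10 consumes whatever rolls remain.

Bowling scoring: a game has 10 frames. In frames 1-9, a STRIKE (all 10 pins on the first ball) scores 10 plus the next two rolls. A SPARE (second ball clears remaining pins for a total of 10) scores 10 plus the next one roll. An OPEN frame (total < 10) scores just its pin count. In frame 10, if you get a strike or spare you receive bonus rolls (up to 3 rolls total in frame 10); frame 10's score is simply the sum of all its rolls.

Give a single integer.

Frame 1: OPEN (6+1=7). Cumulative: 7
Frame 2: SPARE (8+2=10). 10 + next roll (6) = 16. Cumulative: 23
Frame 3: SPARE (6+4=10). 10 + next roll (10) = 20. Cumulative: 43
Frame 4: STRIKE. 10 + next two rolls (1+5) = 16. Cumulative: 59
Frame 5: OPEN (1+5=6). Cumulative: 65
Frame 6: OPEN (4+3=7). Cumulative: 72
Frame 7: SPARE (0+10=10). 10 + next roll (10) = 20. Cumulative: 92
Frame 8: STRIKE. 10 + next two rolls (0+7) = 17. Cumulative: 109
Frame 9: OPEN (0+7=7). Cumulative: 116
Frame 10: SPARE. Sum of all frame-10 rolls (7+3+5) = 15. Cumulative: 131

Answer: 131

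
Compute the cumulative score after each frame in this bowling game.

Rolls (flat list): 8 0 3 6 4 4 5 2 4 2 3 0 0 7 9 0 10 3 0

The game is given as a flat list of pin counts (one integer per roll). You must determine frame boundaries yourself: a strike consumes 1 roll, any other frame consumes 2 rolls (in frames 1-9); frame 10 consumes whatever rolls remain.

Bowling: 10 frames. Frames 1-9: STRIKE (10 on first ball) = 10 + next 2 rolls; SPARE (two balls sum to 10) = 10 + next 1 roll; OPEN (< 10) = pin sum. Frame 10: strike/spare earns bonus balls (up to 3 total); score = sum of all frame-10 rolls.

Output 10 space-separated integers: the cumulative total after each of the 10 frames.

Frame 1: OPEN (8+0=8). Cumulative: 8
Frame 2: OPEN (3+6=9). Cumulative: 17
Frame 3: OPEN (4+4=8). Cumulative: 25
Frame 4: OPEN (5+2=7). Cumulative: 32
Frame 5: OPEN (4+2=6). Cumulative: 38
Frame 6: OPEN (3+0=3). Cumulative: 41
Frame 7: OPEN (0+7=7). Cumulative: 48
Frame 8: OPEN (9+0=9). Cumulative: 57
Frame 9: STRIKE. 10 + next two rolls (3+0) = 13. Cumulative: 70
Frame 10: OPEN. Sum of all frame-10 rolls (3+0) = 3. Cumulative: 73

Answer: 8 17 25 32 38 41 48 57 70 73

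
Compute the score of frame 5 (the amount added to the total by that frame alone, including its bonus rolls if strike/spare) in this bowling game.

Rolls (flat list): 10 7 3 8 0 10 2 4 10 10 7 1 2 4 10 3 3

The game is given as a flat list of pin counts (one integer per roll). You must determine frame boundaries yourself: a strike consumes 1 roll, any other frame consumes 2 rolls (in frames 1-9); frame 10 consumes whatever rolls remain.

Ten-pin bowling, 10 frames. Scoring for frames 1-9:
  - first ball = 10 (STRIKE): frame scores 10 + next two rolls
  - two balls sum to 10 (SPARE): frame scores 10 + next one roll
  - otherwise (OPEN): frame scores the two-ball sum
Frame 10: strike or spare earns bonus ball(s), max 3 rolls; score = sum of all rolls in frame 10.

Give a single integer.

Frame 1: STRIKE. 10 + next two rolls (7+3) = 20. Cumulative: 20
Frame 2: SPARE (7+3=10). 10 + next roll (8) = 18. Cumulative: 38
Frame 3: OPEN (8+0=8). Cumulative: 46
Frame 4: STRIKE. 10 + next two rolls (2+4) = 16. Cumulative: 62
Frame 5: OPEN (2+4=6). Cumulative: 68
Frame 6: STRIKE. 10 + next two rolls (10+7) = 27. Cumulative: 95
Frame 7: STRIKE. 10 + next two rolls (7+1) = 18. Cumulative: 113

Answer: 6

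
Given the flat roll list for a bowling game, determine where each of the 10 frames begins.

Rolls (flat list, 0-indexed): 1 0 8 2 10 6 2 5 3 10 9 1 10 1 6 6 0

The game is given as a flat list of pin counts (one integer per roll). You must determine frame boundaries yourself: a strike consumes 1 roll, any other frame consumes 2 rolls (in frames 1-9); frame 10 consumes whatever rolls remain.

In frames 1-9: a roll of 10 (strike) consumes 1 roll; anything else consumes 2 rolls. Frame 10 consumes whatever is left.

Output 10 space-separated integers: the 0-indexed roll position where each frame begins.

Frame 1 starts at roll index 0: rolls=1,0 (sum=1), consumes 2 rolls
Frame 2 starts at roll index 2: rolls=8,2 (sum=10), consumes 2 rolls
Frame 3 starts at roll index 4: roll=10 (strike), consumes 1 roll
Frame 4 starts at roll index 5: rolls=6,2 (sum=8), consumes 2 rolls
Frame 5 starts at roll index 7: rolls=5,3 (sum=8), consumes 2 rolls
Frame 6 starts at roll index 9: roll=10 (strike), consumes 1 roll
Frame 7 starts at roll index 10: rolls=9,1 (sum=10), consumes 2 rolls
Frame 8 starts at roll index 12: roll=10 (strike), consumes 1 roll
Frame 9 starts at roll index 13: rolls=1,6 (sum=7), consumes 2 rolls
Frame 10 starts at roll index 15: 2 remaining rolls

Answer: 0 2 4 5 7 9 10 12 13 15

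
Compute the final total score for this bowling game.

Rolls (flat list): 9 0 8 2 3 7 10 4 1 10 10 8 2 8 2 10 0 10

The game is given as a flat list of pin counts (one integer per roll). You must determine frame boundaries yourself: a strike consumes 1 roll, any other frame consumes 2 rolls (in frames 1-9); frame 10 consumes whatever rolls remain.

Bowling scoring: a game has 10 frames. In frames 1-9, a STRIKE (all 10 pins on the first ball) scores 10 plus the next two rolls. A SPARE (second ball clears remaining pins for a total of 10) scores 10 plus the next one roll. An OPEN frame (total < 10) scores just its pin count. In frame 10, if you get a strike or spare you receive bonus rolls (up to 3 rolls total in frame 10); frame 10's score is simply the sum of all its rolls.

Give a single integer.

Frame 1: OPEN (9+0=9). Cumulative: 9
Frame 2: SPARE (8+2=10). 10 + next roll (3) = 13. Cumulative: 22
Frame 3: SPARE (3+7=10). 10 + next roll (10) = 20. Cumulative: 42
Frame 4: STRIKE. 10 + next two rolls (4+1) = 15. Cumulative: 57
Frame 5: OPEN (4+1=5). Cumulative: 62
Frame 6: STRIKE. 10 + next two rolls (10+8) = 28. Cumulative: 90
Frame 7: STRIKE. 10 + next two rolls (8+2) = 20. Cumulative: 110
Frame 8: SPARE (8+2=10). 10 + next roll (8) = 18. Cumulative: 128
Frame 9: SPARE (8+2=10). 10 + next roll (10) = 20. Cumulative: 148
Frame 10: STRIKE. Sum of all frame-10 rolls (10+0+10) = 20. Cumulative: 168

Answer: 168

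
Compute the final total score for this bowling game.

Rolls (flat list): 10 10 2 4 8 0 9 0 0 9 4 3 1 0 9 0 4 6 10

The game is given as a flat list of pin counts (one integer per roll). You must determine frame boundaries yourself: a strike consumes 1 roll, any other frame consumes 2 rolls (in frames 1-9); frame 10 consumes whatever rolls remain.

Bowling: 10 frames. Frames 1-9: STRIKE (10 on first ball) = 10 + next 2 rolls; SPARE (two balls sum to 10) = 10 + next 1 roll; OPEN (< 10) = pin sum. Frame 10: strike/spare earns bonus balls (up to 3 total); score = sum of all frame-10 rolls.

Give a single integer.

Frame 1: STRIKE. 10 + next two rolls (10+2) = 22. Cumulative: 22
Frame 2: STRIKE. 10 + next two rolls (2+4) = 16. Cumulative: 38
Frame 3: OPEN (2+4=6). Cumulative: 44
Frame 4: OPEN (8+0=8). Cumulative: 52
Frame 5: OPEN (9+0=9). Cumulative: 61
Frame 6: OPEN (0+9=9). Cumulative: 70
Frame 7: OPEN (4+3=7). Cumulative: 77
Frame 8: OPEN (1+0=1). Cumulative: 78
Frame 9: OPEN (9+0=9). Cumulative: 87
Frame 10: SPARE. Sum of all frame-10 rolls (4+6+10) = 20. Cumulative: 107

Answer: 107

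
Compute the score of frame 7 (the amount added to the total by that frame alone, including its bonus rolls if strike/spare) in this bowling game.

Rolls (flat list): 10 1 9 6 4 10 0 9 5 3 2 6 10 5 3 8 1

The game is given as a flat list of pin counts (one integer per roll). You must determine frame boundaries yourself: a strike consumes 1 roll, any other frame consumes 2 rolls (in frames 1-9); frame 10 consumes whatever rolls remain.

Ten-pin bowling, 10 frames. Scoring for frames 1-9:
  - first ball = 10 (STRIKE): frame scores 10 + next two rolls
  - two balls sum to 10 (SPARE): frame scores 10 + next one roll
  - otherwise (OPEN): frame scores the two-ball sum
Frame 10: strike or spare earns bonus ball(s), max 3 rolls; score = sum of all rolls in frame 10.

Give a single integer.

Answer: 8

Derivation:
Frame 1: STRIKE. 10 + next two rolls (1+9) = 20. Cumulative: 20
Frame 2: SPARE (1+9=10). 10 + next roll (6) = 16. Cumulative: 36
Frame 3: SPARE (6+4=10). 10 + next roll (10) = 20. Cumulative: 56
Frame 4: STRIKE. 10 + next two rolls (0+9) = 19. Cumulative: 75
Frame 5: OPEN (0+9=9). Cumulative: 84
Frame 6: OPEN (5+3=8). Cumulative: 92
Frame 7: OPEN (2+6=8). Cumulative: 100
Frame 8: STRIKE. 10 + next two rolls (5+3) = 18. Cumulative: 118
Frame 9: OPEN (5+3=8). Cumulative: 126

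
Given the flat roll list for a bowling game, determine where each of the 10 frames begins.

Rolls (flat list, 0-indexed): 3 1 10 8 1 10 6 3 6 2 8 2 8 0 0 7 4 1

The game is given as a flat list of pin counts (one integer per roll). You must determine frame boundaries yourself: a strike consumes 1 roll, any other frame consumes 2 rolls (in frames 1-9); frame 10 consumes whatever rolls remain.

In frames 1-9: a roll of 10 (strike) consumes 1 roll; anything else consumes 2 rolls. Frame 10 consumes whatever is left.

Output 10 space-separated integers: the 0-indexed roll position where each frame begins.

Answer: 0 2 3 5 6 8 10 12 14 16

Derivation:
Frame 1 starts at roll index 0: rolls=3,1 (sum=4), consumes 2 rolls
Frame 2 starts at roll index 2: roll=10 (strike), consumes 1 roll
Frame 3 starts at roll index 3: rolls=8,1 (sum=9), consumes 2 rolls
Frame 4 starts at roll index 5: roll=10 (strike), consumes 1 roll
Frame 5 starts at roll index 6: rolls=6,3 (sum=9), consumes 2 rolls
Frame 6 starts at roll index 8: rolls=6,2 (sum=8), consumes 2 rolls
Frame 7 starts at roll index 10: rolls=8,2 (sum=10), consumes 2 rolls
Frame 8 starts at roll index 12: rolls=8,0 (sum=8), consumes 2 rolls
Frame 9 starts at roll index 14: rolls=0,7 (sum=7), consumes 2 rolls
Frame 10 starts at roll index 16: 2 remaining rolls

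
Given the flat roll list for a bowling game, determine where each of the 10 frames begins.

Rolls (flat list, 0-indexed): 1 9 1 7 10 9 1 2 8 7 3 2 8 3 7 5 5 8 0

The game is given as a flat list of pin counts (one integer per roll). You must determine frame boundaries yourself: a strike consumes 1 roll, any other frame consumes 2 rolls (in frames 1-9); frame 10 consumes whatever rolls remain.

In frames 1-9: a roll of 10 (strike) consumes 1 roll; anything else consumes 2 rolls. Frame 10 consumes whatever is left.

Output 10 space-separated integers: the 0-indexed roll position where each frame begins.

Frame 1 starts at roll index 0: rolls=1,9 (sum=10), consumes 2 rolls
Frame 2 starts at roll index 2: rolls=1,7 (sum=8), consumes 2 rolls
Frame 3 starts at roll index 4: roll=10 (strike), consumes 1 roll
Frame 4 starts at roll index 5: rolls=9,1 (sum=10), consumes 2 rolls
Frame 5 starts at roll index 7: rolls=2,8 (sum=10), consumes 2 rolls
Frame 6 starts at roll index 9: rolls=7,3 (sum=10), consumes 2 rolls
Frame 7 starts at roll index 11: rolls=2,8 (sum=10), consumes 2 rolls
Frame 8 starts at roll index 13: rolls=3,7 (sum=10), consumes 2 rolls
Frame 9 starts at roll index 15: rolls=5,5 (sum=10), consumes 2 rolls
Frame 10 starts at roll index 17: 2 remaining rolls

Answer: 0 2 4 5 7 9 11 13 15 17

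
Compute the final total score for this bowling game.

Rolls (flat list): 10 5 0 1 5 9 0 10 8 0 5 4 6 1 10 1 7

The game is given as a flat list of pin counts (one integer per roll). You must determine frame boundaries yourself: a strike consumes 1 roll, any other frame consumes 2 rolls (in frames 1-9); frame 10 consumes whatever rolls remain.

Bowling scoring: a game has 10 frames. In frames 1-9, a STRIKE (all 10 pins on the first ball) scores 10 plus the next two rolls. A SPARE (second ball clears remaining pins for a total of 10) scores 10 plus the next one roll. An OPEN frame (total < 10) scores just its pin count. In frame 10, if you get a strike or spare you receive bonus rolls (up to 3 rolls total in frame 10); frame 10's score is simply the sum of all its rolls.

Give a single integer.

Answer: 103

Derivation:
Frame 1: STRIKE. 10 + next two rolls (5+0) = 15. Cumulative: 15
Frame 2: OPEN (5+0=5). Cumulative: 20
Frame 3: OPEN (1+5=6). Cumulative: 26
Frame 4: OPEN (9+0=9). Cumulative: 35
Frame 5: STRIKE. 10 + next two rolls (8+0) = 18. Cumulative: 53
Frame 6: OPEN (8+0=8). Cumulative: 61
Frame 7: OPEN (5+4=9). Cumulative: 70
Frame 8: OPEN (6+1=7). Cumulative: 77
Frame 9: STRIKE. 10 + next two rolls (1+7) = 18. Cumulative: 95
Frame 10: OPEN. Sum of all frame-10 rolls (1+7) = 8. Cumulative: 103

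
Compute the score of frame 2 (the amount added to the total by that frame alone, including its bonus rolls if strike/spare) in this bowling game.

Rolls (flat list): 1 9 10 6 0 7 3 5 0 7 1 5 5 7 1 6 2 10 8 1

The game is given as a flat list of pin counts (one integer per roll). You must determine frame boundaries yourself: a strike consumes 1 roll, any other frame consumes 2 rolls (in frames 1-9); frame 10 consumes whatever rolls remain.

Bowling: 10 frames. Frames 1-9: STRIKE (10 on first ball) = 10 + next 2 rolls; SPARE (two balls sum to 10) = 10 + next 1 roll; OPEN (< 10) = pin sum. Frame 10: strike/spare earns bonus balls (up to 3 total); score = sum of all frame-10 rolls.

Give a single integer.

Frame 1: SPARE (1+9=10). 10 + next roll (10) = 20. Cumulative: 20
Frame 2: STRIKE. 10 + next two rolls (6+0) = 16. Cumulative: 36
Frame 3: OPEN (6+0=6). Cumulative: 42
Frame 4: SPARE (7+3=10). 10 + next roll (5) = 15. Cumulative: 57

Answer: 16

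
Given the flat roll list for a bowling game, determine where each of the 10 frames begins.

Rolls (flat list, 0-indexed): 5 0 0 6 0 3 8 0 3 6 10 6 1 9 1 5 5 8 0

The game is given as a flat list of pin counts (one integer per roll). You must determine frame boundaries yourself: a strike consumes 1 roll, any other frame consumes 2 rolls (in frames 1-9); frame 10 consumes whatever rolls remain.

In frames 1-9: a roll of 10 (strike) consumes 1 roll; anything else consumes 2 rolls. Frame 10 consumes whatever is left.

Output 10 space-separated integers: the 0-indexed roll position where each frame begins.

Frame 1 starts at roll index 0: rolls=5,0 (sum=5), consumes 2 rolls
Frame 2 starts at roll index 2: rolls=0,6 (sum=6), consumes 2 rolls
Frame 3 starts at roll index 4: rolls=0,3 (sum=3), consumes 2 rolls
Frame 4 starts at roll index 6: rolls=8,0 (sum=8), consumes 2 rolls
Frame 5 starts at roll index 8: rolls=3,6 (sum=9), consumes 2 rolls
Frame 6 starts at roll index 10: roll=10 (strike), consumes 1 roll
Frame 7 starts at roll index 11: rolls=6,1 (sum=7), consumes 2 rolls
Frame 8 starts at roll index 13: rolls=9,1 (sum=10), consumes 2 rolls
Frame 9 starts at roll index 15: rolls=5,5 (sum=10), consumes 2 rolls
Frame 10 starts at roll index 17: 2 remaining rolls

Answer: 0 2 4 6 8 10 11 13 15 17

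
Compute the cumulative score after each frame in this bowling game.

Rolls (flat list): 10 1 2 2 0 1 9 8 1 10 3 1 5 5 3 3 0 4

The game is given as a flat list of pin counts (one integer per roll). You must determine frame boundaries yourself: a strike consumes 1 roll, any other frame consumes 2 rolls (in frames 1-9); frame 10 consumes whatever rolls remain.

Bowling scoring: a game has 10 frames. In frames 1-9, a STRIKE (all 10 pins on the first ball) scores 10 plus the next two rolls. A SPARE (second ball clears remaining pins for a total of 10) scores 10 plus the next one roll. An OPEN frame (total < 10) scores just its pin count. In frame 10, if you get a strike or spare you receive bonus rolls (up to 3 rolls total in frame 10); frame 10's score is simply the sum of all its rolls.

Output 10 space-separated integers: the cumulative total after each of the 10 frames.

Answer: 13 16 18 36 45 59 63 76 82 86

Derivation:
Frame 1: STRIKE. 10 + next two rolls (1+2) = 13. Cumulative: 13
Frame 2: OPEN (1+2=3). Cumulative: 16
Frame 3: OPEN (2+0=2). Cumulative: 18
Frame 4: SPARE (1+9=10). 10 + next roll (8) = 18. Cumulative: 36
Frame 5: OPEN (8+1=9). Cumulative: 45
Frame 6: STRIKE. 10 + next two rolls (3+1) = 14. Cumulative: 59
Frame 7: OPEN (3+1=4). Cumulative: 63
Frame 8: SPARE (5+5=10). 10 + next roll (3) = 13. Cumulative: 76
Frame 9: OPEN (3+3=6). Cumulative: 82
Frame 10: OPEN. Sum of all frame-10 rolls (0+4) = 4. Cumulative: 86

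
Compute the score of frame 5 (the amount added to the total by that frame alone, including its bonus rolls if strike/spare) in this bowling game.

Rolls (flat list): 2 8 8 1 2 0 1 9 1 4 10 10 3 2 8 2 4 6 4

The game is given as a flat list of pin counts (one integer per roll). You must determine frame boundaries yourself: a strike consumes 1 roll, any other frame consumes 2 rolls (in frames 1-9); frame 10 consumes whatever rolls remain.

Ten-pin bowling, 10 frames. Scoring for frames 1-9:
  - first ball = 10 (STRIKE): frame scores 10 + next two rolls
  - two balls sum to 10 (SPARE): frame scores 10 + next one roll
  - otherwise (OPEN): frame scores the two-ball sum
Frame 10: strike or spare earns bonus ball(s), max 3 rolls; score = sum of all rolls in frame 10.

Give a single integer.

Answer: 5

Derivation:
Frame 1: SPARE (2+8=10). 10 + next roll (8) = 18. Cumulative: 18
Frame 2: OPEN (8+1=9). Cumulative: 27
Frame 3: OPEN (2+0=2). Cumulative: 29
Frame 4: SPARE (1+9=10). 10 + next roll (1) = 11. Cumulative: 40
Frame 5: OPEN (1+4=5). Cumulative: 45
Frame 6: STRIKE. 10 + next two rolls (10+3) = 23. Cumulative: 68
Frame 7: STRIKE. 10 + next two rolls (3+2) = 15. Cumulative: 83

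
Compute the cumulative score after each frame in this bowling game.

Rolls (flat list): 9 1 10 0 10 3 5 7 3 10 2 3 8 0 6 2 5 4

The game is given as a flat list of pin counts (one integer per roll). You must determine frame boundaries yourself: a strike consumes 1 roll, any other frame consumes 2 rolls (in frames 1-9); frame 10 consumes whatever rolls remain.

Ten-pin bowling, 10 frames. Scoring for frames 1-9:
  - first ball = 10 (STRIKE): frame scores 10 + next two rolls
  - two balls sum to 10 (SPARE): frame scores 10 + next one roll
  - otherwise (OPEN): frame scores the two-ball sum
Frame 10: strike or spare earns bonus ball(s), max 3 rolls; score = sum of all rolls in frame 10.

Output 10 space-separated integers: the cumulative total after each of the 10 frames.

Answer: 20 40 53 61 81 96 101 109 117 126

Derivation:
Frame 1: SPARE (9+1=10). 10 + next roll (10) = 20. Cumulative: 20
Frame 2: STRIKE. 10 + next two rolls (0+10) = 20. Cumulative: 40
Frame 3: SPARE (0+10=10). 10 + next roll (3) = 13. Cumulative: 53
Frame 4: OPEN (3+5=8). Cumulative: 61
Frame 5: SPARE (7+3=10). 10 + next roll (10) = 20. Cumulative: 81
Frame 6: STRIKE. 10 + next two rolls (2+3) = 15. Cumulative: 96
Frame 7: OPEN (2+3=5). Cumulative: 101
Frame 8: OPEN (8+0=8). Cumulative: 109
Frame 9: OPEN (6+2=8). Cumulative: 117
Frame 10: OPEN. Sum of all frame-10 rolls (5+4) = 9. Cumulative: 126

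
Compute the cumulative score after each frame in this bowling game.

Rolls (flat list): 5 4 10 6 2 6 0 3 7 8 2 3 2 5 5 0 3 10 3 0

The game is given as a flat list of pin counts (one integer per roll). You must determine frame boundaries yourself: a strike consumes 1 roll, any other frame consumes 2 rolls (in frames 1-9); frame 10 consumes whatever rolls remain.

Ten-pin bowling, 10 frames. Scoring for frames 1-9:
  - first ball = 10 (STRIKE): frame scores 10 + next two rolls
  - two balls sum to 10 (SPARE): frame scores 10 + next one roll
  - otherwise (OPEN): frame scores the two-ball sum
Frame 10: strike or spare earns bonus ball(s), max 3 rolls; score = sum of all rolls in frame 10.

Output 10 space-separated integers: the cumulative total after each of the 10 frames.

Frame 1: OPEN (5+4=9). Cumulative: 9
Frame 2: STRIKE. 10 + next two rolls (6+2) = 18. Cumulative: 27
Frame 3: OPEN (6+2=8). Cumulative: 35
Frame 4: OPEN (6+0=6). Cumulative: 41
Frame 5: SPARE (3+7=10). 10 + next roll (8) = 18. Cumulative: 59
Frame 6: SPARE (8+2=10). 10 + next roll (3) = 13. Cumulative: 72
Frame 7: OPEN (3+2=5). Cumulative: 77
Frame 8: SPARE (5+5=10). 10 + next roll (0) = 10. Cumulative: 87
Frame 9: OPEN (0+3=3). Cumulative: 90
Frame 10: STRIKE. Sum of all frame-10 rolls (10+3+0) = 13. Cumulative: 103

Answer: 9 27 35 41 59 72 77 87 90 103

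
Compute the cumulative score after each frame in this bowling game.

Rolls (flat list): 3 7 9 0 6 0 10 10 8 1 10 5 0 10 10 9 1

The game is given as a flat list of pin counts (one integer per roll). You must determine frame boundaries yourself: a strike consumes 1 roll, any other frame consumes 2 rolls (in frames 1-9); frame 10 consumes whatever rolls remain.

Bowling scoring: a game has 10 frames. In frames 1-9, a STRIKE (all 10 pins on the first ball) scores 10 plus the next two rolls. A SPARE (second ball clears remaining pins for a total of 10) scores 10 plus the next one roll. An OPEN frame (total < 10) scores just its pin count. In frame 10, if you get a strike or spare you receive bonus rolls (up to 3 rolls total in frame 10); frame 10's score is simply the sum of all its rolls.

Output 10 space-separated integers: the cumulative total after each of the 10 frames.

Frame 1: SPARE (3+7=10). 10 + next roll (9) = 19. Cumulative: 19
Frame 2: OPEN (9+0=9). Cumulative: 28
Frame 3: OPEN (6+0=6). Cumulative: 34
Frame 4: STRIKE. 10 + next two rolls (10+8) = 28. Cumulative: 62
Frame 5: STRIKE. 10 + next two rolls (8+1) = 19. Cumulative: 81
Frame 6: OPEN (8+1=9). Cumulative: 90
Frame 7: STRIKE. 10 + next two rolls (5+0) = 15. Cumulative: 105
Frame 8: OPEN (5+0=5). Cumulative: 110
Frame 9: STRIKE. 10 + next two rolls (10+9) = 29. Cumulative: 139
Frame 10: STRIKE. Sum of all frame-10 rolls (10+9+1) = 20. Cumulative: 159

Answer: 19 28 34 62 81 90 105 110 139 159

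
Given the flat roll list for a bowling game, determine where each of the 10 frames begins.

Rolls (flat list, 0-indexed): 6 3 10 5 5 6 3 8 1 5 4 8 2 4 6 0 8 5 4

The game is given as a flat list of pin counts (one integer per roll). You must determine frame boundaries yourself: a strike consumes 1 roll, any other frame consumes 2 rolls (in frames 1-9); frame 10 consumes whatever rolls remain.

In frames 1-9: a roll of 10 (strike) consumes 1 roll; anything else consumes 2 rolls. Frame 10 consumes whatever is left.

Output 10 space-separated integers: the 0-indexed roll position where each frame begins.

Frame 1 starts at roll index 0: rolls=6,3 (sum=9), consumes 2 rolls
Frame 2 starts at roll index 2: roll=10 (strike), consumes 1 roll
Frame 3 starts at roll index 3: rolls=5,5 (sum=10), consumes 2 rolls
Frame 4 starts at roll index 5: rolls=6,3 (sum=9), consumes 2 rolls
Frame 5 starts at roll index 7: rolls=8,1 (sum=9), consumes 2 rolls
Frame 6 starts at roll index 9: rolls=5,4 (sum=9), consumes 2 rolls
Frame 7 starts at roll index 11: rolls=8,2 (sum=10), consumes 2 rolls
Frame 8 starts at roll index 13: rolls=4,6 (sum=10), consumes 2 rolls
Frame 9 starts at roll index 15: rolls=0,8 (sum=8), consumes 2 rolls
Frame 10 starts at roll index 17: 2 remaining rolls

Answer: 0 2 3 5 7 9 11 13 15 17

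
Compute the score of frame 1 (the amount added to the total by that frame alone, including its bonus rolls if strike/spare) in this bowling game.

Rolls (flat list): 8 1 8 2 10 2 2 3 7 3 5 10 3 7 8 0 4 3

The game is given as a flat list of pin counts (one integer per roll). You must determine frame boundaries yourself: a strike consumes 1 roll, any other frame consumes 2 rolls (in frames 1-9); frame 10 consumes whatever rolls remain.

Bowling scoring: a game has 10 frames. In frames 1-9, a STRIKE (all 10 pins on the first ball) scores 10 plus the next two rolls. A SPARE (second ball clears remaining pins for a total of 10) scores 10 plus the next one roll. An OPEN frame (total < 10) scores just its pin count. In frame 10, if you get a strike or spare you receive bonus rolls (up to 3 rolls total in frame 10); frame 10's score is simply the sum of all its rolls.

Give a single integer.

Answer: 9

Derivation:
Frame 1: OPEN (8+1=9). Cumulative: 9
Frame 2: SPARE (8+2=10). 10 + next roll (10) = 20. Cumulative: 29
Frame 3: STRIKE. 10 + next two rolls (2+2) = 14. Cumulative: 43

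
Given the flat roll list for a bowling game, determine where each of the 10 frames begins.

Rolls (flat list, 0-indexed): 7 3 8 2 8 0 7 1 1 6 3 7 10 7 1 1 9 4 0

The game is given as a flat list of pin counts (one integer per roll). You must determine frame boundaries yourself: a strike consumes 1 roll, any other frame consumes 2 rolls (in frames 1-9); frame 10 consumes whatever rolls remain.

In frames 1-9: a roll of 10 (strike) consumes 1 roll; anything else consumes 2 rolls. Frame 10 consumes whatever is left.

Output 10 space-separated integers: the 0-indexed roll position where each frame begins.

Frame 1 starts at roll index 0: rolls=7,3 (sum=10), consumes 2 rolls
Frame 2 starts at roll index 2: rolls=8,2 (sum=10), consumes 2 rolls
Frame 3 starts at roll index 4: rolls=8,0 (sum=8), consumes 2 rolls
Frame 4 starts at roll index 6: rolls=7,1 (sum=8), consumes 2 rolls
Frame 5 starts at roll index 8: rolls=1,6 (sum=7), consumes 2 rolls
Frame 6 starts at roll index 10: rolls=3,7 (sum=10), consumes 2 rolls
Frame 7 starts at roll index 12: roll=10 (strike), consumes 1 roll
Frame 8 starts at roll index 13: rolls=7,1 (sum=8), consumes 2 rolls
Frame 9 starts at roll index 15: rolls=1,9 (sum=10), consumes 2 rolls
Frame 10 starts at roll index 17: 2 remaining rolls

Answer: 0 2 4 6 8 10 12 13 15 17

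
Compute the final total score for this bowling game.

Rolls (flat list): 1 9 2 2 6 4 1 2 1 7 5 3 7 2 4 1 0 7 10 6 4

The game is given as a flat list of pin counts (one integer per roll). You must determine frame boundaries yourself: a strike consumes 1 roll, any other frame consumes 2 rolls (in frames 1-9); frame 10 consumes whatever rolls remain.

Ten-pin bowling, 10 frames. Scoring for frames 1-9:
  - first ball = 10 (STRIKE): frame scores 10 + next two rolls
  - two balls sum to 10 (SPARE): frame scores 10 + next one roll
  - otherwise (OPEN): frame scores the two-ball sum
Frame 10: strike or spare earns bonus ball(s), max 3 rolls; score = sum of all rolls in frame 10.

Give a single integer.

Answer: 87

Derivation:
Frame 1: SPARE (1+9=10). 10 + next roll (2) = 12. Cumulative: 12
Frame 2: OPEN (2+2=4). Cumulative: 16
Frame 3: SPARE (6+4=10). 10 + next roll (1) = 11. Cumulative: 27
Frame 4: OPEN (1+2=3). Cumulative: 30
Frame 5: OPEN (1+7=8). Cumulative: 38
Frame 6: OPEN (5+3=8). Cumulative: 46
Frame 7: OPEN (7+2=9). Cumulative: 55
Frame 8: OPEN (4+1=5). Cumulative: 60
Frame 9: OPEN (0+7=7). Cumulative: 67
Frame 10: STRIKE. Sum of all frame-10 rolls (10+6+4) = 20. Cumulative: 87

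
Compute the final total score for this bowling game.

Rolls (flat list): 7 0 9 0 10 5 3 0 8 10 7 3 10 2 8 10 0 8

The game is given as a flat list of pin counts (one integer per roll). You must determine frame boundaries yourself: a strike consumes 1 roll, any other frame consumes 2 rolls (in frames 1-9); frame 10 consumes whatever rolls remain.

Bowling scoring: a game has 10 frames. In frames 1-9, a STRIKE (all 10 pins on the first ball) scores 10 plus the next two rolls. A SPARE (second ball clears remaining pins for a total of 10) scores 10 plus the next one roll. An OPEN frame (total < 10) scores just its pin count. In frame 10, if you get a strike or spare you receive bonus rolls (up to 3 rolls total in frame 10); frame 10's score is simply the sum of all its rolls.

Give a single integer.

Frame 1: OPEN (7+0=7). Cumulative: 7
Frame 2: OPEN (9+0=9). Cumulative: 16
Frame 3: STRIKE. 10 + next two rolls (5+3) = 18. Cumulative: 34
Frame 4: OPEN (5+3=8). Cumulative: 42
Frame 5: OPEN (0+8=8). Cumulative: 50
Frame 6: STRIKE. 10 + next two rolls (7+3) = 20. Cumulative: 70
Frame 7: SPARE (7+3=10). 10 + next roll (10) = 20. Cumulative: 90
Frame 8: STRIKE. 10 + next two rolls (2+8) = 20. Cumulative: 110
Frame 9: SPARE (2+8=10). 10 + next roll (10) = 20. Cumulative: 130
Frame 10: STRIKE. Sum of all frame-10 rolls (10+0+8) = 18. Cumulative: 148

Answer: 148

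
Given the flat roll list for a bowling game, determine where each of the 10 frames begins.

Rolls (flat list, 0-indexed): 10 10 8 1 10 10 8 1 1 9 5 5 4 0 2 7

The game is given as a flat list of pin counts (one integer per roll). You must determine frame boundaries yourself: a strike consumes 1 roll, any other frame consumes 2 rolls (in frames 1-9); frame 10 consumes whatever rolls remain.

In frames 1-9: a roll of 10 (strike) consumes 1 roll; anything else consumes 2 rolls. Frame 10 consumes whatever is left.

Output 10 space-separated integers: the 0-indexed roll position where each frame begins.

Frame 1 starts at roll index 0: roll=10 (strike), consumes 1 roll
Frame 2 starts at roll index 1: roll=10 (strike), consumes 1 roll
Frame 3 starts at roll index 2: rolls=8,1 (sum=9), consumes 2 rolls
Frame 4 starts at roll index 4: roll=10 (strike), consumes 1 roll
Frame 5 starts at roll index 5: roll=10 (strike), consumes 1 roll
Frame 6 starts at roll index 6: rolls=8,1 (sum=9), consumes 2 rolls
Frame 7 starts at roll index 8: rolls=1,9 (sum=10), consumes 2 rolls
Frame 8 starts at roll index 10: rolls=5,5 (sum=10), consumes 2 rolls
Frame 9 starts at roll index 12: rolls=4,0 (sum=4), consumes 2 rolls
Frame 10 starts at roll index 14: 2 remaining rolls

Answer: 0 1 2 4 5 6 8 10 12 14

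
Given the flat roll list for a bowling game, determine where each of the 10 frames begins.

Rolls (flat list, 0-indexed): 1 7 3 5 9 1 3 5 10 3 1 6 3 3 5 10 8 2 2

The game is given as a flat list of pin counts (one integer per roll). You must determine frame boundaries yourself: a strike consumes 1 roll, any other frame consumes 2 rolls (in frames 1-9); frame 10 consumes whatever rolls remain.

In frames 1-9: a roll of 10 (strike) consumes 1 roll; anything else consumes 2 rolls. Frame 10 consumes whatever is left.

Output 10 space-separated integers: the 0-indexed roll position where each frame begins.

Answer: 0 2 4 6 8 9 11 13 15 16

Derivation:
Frame 1 starts at roll index 0: rolls=1,7 (sum=8), consumes 2 rolls
Frame 2 starts at roll index 2: rolls=3,5 (sum=8), consumes 2 rolls
Frame 3 starts at roll index 4: rolls=9,1 (sum=10), consumes 2 rolls
Frame 4 starts at roll index 6: rolls=3,5 (sum=8), consumes 2 rolls
Frame 5 starts at roll index 8: roll=10 (strike), consumes 1 roll
Frame 6 starts at roll index 9: rolls=3,1 (sum=4), consumes 2 rolls
Frame 7 starts at roll index 11: rolls=6,3 (sum=9), consumes 2 rolls
Frame 8 starts at roll index 13: rolls=3,5 (sum=8), consumes 2 rolls
Frame 9 starts at roll index 15: roll=10 (strike), consumes 1 roll
Frame 10 starts at roll index 16: 3 remaining rolls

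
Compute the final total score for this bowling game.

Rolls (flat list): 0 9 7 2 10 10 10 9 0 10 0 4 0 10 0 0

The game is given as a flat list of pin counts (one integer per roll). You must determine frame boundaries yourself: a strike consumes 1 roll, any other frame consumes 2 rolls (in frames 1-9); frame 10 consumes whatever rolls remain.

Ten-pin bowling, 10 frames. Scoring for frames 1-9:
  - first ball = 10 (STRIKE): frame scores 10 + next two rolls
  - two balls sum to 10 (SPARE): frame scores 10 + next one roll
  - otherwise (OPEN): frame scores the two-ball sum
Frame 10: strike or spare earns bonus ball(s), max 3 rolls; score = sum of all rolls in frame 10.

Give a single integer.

Answer: 133

Derivation:
Frame 1: OPEN (0+9=9). Cumulative: 9
Frame 2: OPEN (7+2=9). Cumulative: 18
Frame 3: STRIKE. 10 + next two rolls (10+10) = 30. Cumulative: 48
Frame 4: STRIKE. 10 + next two rolls (10+9) = 29. Cumulative: 77
Frame 5: STRIKE. 10 + next two rolls (9+0) = 19. Cumulative: 96
Frame 6: OPEN (9+0=9). Cumulative: 105
Frame 7: STRIKE. 10 + next two rolls (0+4) = 14. Cumulative: 119
Frame 8: OPEN (0+4=4). Cumulative: 123
Frame 9: SPARE (0+10=10). 10 + next roll (0) = 10. Cumulative: 133
Frame 10: OPEN. Sum of all frame-10 rolls (0+0) = 0. Cumulative: 133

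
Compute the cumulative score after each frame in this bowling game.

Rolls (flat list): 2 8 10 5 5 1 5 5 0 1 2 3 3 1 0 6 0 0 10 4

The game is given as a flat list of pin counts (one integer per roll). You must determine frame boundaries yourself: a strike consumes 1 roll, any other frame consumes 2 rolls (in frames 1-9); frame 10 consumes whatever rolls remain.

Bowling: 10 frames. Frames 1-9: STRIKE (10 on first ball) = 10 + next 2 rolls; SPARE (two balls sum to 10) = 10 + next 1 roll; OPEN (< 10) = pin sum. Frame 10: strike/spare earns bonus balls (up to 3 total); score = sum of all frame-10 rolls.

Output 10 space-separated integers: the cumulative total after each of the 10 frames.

Answer: 20 40 51 57 62 65 71 72 78 92

Derivation:
Frame 1: SPARE (2+8=10). 10 + next roll (10) = 20. Cumulative: 20
Frame 2: STRIKE. 10 + next two rolls (5+5) = 20. Cumulative: 40
Frame 3: SPARE (5+5=10). 10 + next roll (1) = 11. Cumulative: 51
Frame 4: OPEN (1+5=6). Cumulative: 57
Frame 5: OPEN (5+0=5). Cumulative: 62
Frame 6: OPEN (1+2=3). Cumulative: 65
Frame 7: OPEN (3+3=6). Cumulative: 71
Frame 8: OPEN (1+0=1). Cumulative: 72
Frame 9: OPEN (6+0=6). Cumulative: 78
Frame 10: SPARE. Sum of all frame-10 rolls (0+10+4) = 14. Cumulative: 92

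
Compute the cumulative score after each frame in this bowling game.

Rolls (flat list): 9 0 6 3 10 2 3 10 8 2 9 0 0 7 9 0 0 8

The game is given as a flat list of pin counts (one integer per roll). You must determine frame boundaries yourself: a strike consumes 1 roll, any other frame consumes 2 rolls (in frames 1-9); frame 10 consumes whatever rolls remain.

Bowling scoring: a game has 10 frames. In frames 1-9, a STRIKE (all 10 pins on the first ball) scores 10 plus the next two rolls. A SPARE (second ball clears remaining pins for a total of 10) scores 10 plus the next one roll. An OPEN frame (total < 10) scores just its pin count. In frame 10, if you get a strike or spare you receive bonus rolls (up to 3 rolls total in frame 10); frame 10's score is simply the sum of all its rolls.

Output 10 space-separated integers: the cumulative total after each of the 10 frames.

Answer: 9 18 33 38 58 77 86 93 102 110

Derivation:
Frame 1: OPEN (9+0=9). Cumulative: 9
Frame 2: OPEN (6+3=9). Cumulative: 18
Frame 3: STRIKE. 10 + next two rolls (2+3) = 15. Cumulative: 33
Frame 4: OPEN (2+3=5). Cumulative: 38
Frame 5: STRIKE. 10 + next two rolls (8+2) = 20. Cumulative: 58
Frame 6: SPARE (8+2=10). 10 + next roll (9) = 19. Cumulative: 77
Frame 7: OPEN (9+0=9). Cumulative: 86
Frame 8: OPEN (0+7=7). Cumulative: 93
Frame 9: OPEN (9+0=9). Cumulative: 102
Frame 10: OPEN. Sum of all frame-10 rolls (0+8) = 8. Cumulative: 110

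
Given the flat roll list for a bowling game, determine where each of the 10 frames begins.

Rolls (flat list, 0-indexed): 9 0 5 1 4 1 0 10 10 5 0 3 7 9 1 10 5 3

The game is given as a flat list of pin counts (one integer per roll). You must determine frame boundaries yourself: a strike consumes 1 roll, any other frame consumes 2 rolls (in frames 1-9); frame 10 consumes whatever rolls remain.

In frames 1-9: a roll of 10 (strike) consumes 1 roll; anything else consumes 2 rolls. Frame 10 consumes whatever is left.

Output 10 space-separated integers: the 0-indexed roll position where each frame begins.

Answer: 0 2 4 6 8 9 11 13 15 16

Derivation:
Frame 1 starts at roll index 0: rolls=9,0 (sum=9), consumes 2 rolls
Frame 2 starts at roll index 2: rolls=5,1 (sum=6), consumes 2 rolls
Frame 3 starts at roll index 4: rolls=4,1 (sum=5), consumes 2 rolls
Frame 4 starts at roll index 6: rolls=0,10 (sum=10), consumes 2 rolls
Frame 5 starts at roll index 8: roll=10 (strike), consumes 1 roll
Frame 6 starts at roll index 9: rolls=5,0 (sum=5), consumes 2 rolls
Frame 7 starts at roll index 11: rolls=3,7 (sum=10), consumes 2 rolls
Frame 8 starts at roll index 13: rolls=9,1 (sum=10), consumes 2 rolls
Frame 9 starts at roll index 15: roll=10 (strike), consumes 1 roll
Frame 10 starts at roll index 16: 2 remaining rolls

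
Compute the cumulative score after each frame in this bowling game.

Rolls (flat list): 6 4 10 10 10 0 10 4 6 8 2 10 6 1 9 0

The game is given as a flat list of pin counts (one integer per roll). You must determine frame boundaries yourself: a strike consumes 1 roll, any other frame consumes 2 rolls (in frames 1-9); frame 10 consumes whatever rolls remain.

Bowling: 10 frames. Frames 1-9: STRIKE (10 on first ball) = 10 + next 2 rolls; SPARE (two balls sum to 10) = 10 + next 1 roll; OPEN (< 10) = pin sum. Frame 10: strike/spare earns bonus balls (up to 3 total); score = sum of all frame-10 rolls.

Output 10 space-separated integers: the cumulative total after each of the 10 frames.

Answer: 20 50 70 90 104 122 142 159 166 175

Derivation:
Frame 1: SPARE (6+4=10). 10 + next roll (10) = 20. Cumulative: 20
Frame 2: STRIKE. 10 + next two rolls (10+10) = 30. Cumulative: 50
Frame 3: STRIKE. 10 + next two rolls (10+0) = 20. Cumulative: 70
Frame 4: STRIKE. 10 + next two rolls (0+10) = 20. Cumulative: 90
Frame 5: SPARE (0+10=10). 10 + next roll (4) = 14. Cumulative: 104
Frame 6: SPARE (4+6=10). 10 + next roll (8) = 18. Cumulative: 122
Frame 7: SPARE (8+2=10). 10 + next roll (10) = 20. Cumulative: 142
Frame 8: STRIKE. 10 + next two rolls (6+1) = 17. Cumulative: 159
Frame 9: OPEN (6+1=7). Cumulative: 166
Frame 10: OPEN. Sum of all frame-10 rolls (9+0) = 9. Cumulative: 175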